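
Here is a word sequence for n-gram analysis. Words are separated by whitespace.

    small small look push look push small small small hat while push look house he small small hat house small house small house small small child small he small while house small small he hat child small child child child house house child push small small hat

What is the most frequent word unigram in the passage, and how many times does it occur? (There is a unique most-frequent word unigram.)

Unigram frequencies (highest first):
  small: 18
  house: 7
  child: 6
  push: 4
  hat: 4
  look: 3
  … (2 more, each ≤ 3)

"small", 18 times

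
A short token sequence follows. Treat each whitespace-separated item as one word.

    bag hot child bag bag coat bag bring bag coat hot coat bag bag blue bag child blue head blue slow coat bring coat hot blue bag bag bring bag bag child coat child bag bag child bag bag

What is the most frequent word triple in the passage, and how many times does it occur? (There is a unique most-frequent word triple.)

"child bag bag", 3 times

Trigram frequencies (highest first):
  child bag bag: 3
  bag bring bag: 2
  bag bag child: 2
  bag hot child: 1
  hot child bag: 1
  bag bag coat: 1
  … (27 more, each ≤ 1)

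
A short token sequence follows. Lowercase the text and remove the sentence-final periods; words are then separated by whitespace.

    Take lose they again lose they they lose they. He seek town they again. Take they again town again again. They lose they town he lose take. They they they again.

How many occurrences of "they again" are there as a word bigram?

Scanning the 30 overlapping bigram windows for "they again":
  position 3–4: they again
  position 13–14: they again
  position 16–17: they again
  position 30–31: they again

4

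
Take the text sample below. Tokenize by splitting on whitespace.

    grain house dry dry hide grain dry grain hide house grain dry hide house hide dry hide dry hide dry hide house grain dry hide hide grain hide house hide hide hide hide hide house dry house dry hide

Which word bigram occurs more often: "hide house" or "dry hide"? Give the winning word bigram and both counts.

"hide house": 5 occurrences
"dry hide": 7 occurrences

"dry hide" (7 vs 5)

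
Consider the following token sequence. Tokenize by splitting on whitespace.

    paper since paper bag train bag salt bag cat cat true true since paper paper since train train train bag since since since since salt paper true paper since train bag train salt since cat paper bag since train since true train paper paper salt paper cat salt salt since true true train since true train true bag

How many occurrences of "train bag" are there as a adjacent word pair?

3

Scanning the 57 overlapping bigram windows for "train bag":
  position 5–6: train bag
  position 19–20: train bag
  position 30–31: train bag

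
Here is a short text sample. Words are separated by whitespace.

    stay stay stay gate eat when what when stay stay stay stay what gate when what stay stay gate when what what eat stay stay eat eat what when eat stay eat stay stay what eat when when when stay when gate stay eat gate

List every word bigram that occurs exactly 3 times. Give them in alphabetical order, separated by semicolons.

Bigram counts meeting the condition (exactly 3 times):
  eat stay: 3
  stay eat: 3
  when what: 3

eat stay; stay eat; when what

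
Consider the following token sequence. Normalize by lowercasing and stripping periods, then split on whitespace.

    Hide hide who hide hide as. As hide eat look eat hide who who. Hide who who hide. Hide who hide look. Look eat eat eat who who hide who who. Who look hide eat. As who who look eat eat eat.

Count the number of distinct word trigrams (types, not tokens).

29

42 tokens → 40 trigram windows in total.
Repeated trigrams (each contributes count−1 duplicates):
  hide who who: 3
  who who hide: 3
  eat eat eat: 2
  hide hide who: 2
  hide who hide: 2
  look eat eat: 2
  who hide hide: 2
  who hide who: 2
  … (1 more repeated)
11 duplicate windows → 40 − 11 = 29 distinct.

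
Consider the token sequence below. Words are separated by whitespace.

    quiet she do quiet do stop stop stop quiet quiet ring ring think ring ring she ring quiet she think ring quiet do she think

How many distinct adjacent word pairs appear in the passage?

25 tokens → 24 bigram windows in total.
Repeated bigrams (each contributes count−1 duplicates):
  quiet do: 2
  quiet she: 2
  ring quiet: 2
  ring ring: 2
  she think: 2
  stop stop: 2
  think ring: 2
7 duplicate windows → 24 − 7 = 17 distinct.

17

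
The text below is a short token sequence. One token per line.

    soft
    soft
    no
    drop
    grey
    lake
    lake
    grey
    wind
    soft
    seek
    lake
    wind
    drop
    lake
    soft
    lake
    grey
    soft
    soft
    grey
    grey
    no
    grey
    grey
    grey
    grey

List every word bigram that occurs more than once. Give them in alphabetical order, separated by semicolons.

Bigram counts meeting the condition (more than once):
  grey grey: 4
  lake grey: 2
  soft soft: 2

grey grey; lake grey; soft soft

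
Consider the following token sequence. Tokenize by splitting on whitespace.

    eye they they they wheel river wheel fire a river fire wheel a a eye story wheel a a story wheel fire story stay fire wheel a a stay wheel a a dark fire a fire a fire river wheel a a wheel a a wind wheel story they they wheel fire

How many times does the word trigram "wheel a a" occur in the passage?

6

Scanning the 50 overlapping trigram windows for "wheel a a":
  position 12–14: wheel a a
  position 17–19: wheel a a
  position 26–28: wheel a a
  position 30–32: wheel a a
  position 40–42: wheel a a
  position 43–45: wheel a a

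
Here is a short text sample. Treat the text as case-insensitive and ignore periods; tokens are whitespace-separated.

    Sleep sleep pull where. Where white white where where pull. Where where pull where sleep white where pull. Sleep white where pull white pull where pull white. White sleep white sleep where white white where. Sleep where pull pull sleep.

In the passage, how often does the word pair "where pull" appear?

6

Scanning the 39 overlapping bigram windows for "where pull":
  position 9–10: where pull
  position 12–13: where pull
  position 17–18: where pull
  position 21–22: where pull
  position 25–26: where pull
  position 37–38: where pull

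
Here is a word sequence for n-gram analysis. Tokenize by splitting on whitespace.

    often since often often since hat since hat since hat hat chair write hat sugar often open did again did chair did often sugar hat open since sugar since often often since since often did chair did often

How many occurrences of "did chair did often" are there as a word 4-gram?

Scanning the 35 overlapping 4-gram windows for "did chair did often":
  position 20–23: did chair did often
  position 35–38: did chair did often

2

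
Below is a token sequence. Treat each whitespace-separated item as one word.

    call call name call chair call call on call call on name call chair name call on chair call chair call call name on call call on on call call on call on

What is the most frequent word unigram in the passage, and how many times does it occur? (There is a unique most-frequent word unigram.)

Unigram frequencies (highest first):
  call: 17
  on: 8
  name: 4
  chair: 4

"call", 17 times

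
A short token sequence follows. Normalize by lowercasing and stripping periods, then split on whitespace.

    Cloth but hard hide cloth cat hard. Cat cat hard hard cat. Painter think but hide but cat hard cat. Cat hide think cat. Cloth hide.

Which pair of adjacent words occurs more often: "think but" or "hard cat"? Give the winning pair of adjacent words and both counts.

"think but": 1 occurrence
"hard cat": 3 occurrences

"hard cat" (3 vs 1)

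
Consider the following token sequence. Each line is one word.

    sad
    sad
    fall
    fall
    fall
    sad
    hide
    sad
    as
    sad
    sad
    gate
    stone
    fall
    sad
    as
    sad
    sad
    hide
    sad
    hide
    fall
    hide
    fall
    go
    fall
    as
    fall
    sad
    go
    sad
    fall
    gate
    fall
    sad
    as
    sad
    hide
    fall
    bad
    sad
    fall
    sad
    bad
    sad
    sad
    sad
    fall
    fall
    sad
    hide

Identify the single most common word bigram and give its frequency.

"fall sad", 6 times

Bigram frequencies (highest first):
  fall sad: 6
  sad sad: 5
  sad hide: 5
  sad fall: 4
  fall fall: 3
  sad as: 3
  … (18 more, each ≤ 3)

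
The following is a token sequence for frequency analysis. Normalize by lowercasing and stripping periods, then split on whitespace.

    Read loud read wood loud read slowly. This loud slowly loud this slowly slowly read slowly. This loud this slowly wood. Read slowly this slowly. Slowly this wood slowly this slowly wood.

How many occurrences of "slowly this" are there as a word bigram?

5

Scanning the 31 overlapping bigram windows for "slowly this":
  position 7–8: slowly this
  position 16–17: slowly this
  position 23–24: slowly this
  position 26–27: slowly this
  position 29–30: slowly this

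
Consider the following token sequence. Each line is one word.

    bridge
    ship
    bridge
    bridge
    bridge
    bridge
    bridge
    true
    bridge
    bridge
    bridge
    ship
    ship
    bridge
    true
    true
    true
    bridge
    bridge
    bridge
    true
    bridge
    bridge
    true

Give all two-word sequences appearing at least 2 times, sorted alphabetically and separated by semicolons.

Bigram counts meeting the condition (at least 2 times):
  bridge bridge: 9
  bridge ship: 2
  bridge true: 4
  ship bridge: 2
  true bridge: 3
  true true: 2

bridge bridge; bridge ship; bridge true; ship bridge; true bridge; true true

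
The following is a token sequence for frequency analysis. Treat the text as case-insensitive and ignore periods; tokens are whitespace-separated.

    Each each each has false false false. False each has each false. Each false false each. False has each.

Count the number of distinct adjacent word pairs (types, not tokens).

8

19 tokens → 18 bigram windows in total.
Repeated bigrams (each contributes count−1 duplicates):
  false false: 4
  each false: 3
  false each: 3
  each each: 2
  each has: 2
  has each: 2
10 duplicate windows → 18 − 10 = 8 distinct.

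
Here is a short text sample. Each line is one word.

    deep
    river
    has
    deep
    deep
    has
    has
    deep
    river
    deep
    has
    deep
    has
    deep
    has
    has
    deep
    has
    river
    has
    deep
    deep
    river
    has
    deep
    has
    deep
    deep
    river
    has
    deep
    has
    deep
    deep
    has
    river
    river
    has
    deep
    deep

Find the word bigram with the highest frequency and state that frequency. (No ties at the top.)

"has deep", 11 times

Bigram frequencies (highest first):
  has deep: 11
  deep has: 8
  river has: 5
  deep deep: 5
  deep river: 4
  has has: 2
  … (3 more, each ≤ 2)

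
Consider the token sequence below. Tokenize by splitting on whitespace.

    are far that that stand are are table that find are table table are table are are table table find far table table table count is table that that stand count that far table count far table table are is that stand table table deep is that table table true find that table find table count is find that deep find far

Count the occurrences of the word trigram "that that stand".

Scanning the 60 overlapping trigram windows for "that that stand":
  position 3–5: that that stand
  position 28–30: that that stand

2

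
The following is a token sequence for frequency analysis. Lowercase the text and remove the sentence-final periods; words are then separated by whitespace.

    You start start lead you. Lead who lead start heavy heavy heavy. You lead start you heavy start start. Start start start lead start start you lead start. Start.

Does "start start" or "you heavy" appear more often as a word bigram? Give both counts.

"start start" (7 vs 1)

"start start": 7 occurrences
"you heavy": 1 occurrence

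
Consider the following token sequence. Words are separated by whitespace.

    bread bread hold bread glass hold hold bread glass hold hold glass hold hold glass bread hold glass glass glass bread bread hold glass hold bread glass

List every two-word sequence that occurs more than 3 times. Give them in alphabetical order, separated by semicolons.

glass hold; hold glass

Bigram counts meeting the condition (more than 3 times):
  glass hold: 4
  hold glass: 4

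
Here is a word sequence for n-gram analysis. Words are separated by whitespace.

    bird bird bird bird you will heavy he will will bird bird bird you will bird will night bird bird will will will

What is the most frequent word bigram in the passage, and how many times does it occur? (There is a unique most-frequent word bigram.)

"bird bird", 6 times

Bigram frequencies (highest first):
  bird bird: 6
  will will: 3
  bird you: 2
  you will: 2
  will bird: 2
  bird will: 2
  … (5 more, each ≤ 1)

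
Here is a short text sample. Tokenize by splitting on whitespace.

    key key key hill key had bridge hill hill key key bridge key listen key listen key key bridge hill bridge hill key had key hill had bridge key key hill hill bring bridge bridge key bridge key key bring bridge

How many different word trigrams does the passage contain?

33

41 tokens → 39 trigram windows in total.
Repeated trigrams (each contributes count−1 duplicates):
  bridge key key: 2
  hill key had: 2
  key bridge key: 2
  key key bridge: 2
  key key hill: 2
  key listen key: 2
6 duplicate windows → 39 − 6 = 33 distinct.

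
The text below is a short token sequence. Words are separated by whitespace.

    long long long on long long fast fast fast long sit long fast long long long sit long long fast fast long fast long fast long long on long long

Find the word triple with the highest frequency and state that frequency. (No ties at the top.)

Trigram frequencies (highest first):
  long fast long: 3
  long long long: 2
  long long on: 2
  long on long: 2
  on long long: 2
  long long fast: 2
  … (10 more, each ≤ 2)

"long fast long", 3 times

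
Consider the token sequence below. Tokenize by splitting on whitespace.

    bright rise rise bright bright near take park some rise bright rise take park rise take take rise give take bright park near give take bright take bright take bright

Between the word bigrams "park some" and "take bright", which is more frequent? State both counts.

"park some": 1 occurrence
"take bright": 4 occurrences

"take bright" (4 vs 1)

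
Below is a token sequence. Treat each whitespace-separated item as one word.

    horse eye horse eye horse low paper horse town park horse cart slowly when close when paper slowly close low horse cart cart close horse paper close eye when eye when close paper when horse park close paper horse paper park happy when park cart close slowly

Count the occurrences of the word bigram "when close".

2

Scanning the 46 overlapping bigram windows for "when close":
  position 14–15: when close
  position 31–32: when close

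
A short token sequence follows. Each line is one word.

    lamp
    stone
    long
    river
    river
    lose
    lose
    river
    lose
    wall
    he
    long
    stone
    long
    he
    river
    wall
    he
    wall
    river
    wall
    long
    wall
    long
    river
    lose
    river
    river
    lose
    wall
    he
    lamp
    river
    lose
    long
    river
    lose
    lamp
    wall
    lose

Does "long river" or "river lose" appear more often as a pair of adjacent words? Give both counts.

"river lose" (6 vs 3)

"long river": 3 occurrences
"river lose": 6 occurrences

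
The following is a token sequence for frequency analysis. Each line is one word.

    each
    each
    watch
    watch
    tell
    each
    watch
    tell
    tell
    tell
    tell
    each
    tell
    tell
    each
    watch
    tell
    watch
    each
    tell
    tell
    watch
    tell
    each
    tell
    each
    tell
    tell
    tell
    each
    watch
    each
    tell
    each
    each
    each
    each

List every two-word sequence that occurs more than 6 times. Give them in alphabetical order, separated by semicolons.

tell each; tell tell

Bigram counts meeting the condition (more than 6 times):
  tell each: 7
  tell tell: 7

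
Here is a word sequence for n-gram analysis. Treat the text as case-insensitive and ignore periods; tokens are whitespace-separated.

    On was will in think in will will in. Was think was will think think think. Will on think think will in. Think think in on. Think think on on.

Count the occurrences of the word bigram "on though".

0

Scanning the 29 overlapping bigram windows for "on though":
  (none found)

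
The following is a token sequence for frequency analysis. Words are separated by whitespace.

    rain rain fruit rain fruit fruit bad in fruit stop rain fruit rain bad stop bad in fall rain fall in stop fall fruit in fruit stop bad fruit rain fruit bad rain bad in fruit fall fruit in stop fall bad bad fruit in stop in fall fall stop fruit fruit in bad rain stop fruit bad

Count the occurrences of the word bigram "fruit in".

4

Scanning the 57 overlapping bigram windows for "fruit in":
  position 24–25: fruit in
  position 38–39: fruit in
  position 44–45: fruit in
  position 52–53: fruit in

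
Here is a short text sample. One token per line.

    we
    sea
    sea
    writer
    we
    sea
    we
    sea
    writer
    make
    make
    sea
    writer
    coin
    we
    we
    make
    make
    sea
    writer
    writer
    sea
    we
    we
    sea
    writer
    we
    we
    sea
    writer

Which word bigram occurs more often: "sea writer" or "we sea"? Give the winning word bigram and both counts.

"sea writer" (6 vs 5)

"sea writer": 6 occurrences
"we sea": 5 occurrences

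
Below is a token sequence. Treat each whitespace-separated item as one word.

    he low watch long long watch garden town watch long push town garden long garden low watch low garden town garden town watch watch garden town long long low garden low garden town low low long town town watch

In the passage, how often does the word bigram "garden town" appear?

5

Scanning the 38 overlapping bigram windows for "garden town":
  position 7–8: garden town
  position 19–20: garden town
  position 21–22: garden town
  position 25–26: garden town
  position 32–33: garden town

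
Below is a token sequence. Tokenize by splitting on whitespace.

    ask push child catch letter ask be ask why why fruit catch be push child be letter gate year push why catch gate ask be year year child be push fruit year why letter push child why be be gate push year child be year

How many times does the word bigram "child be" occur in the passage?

3

Scanning the 44 overlapping bigram windows for "child be":
  position 15–16: child be
  position 28–29: child be
  position 43–44: child be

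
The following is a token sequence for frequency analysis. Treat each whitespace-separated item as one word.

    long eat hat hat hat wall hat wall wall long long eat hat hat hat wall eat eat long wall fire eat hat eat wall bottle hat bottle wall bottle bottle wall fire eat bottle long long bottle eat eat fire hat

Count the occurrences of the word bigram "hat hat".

4

Scanning the 41 overlapping bigram windows for "hat hat":
  position 3–4: hat hat
  position 4–5: hat hat
  position 13–14: hat hat
  position 14–15: hat hat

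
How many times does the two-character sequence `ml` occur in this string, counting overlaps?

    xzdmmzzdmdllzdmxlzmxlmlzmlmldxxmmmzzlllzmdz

Sliding a length-2 window over the 43 characters (42 positions):
  position 22–23: ml
  position 25–26: ml
  position 27–28: ml

3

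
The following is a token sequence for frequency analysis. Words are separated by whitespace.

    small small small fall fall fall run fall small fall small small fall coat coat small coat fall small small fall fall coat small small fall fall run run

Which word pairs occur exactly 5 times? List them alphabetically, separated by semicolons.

small fall; small small

Bigram counts meeting the condition (exactly 5 times):
  small fall: 5
  small small: 5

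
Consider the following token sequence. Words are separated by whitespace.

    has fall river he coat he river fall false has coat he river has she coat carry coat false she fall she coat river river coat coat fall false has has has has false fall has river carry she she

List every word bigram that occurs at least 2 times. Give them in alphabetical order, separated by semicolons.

Bigram counts meeting the condition (at least 2 times):
  coat he: 2
  fall false: 2
  false has: 2
  has has: 3
  he river: 2
  she coat: 2

coat he; fall false; false has; has has; he river; she coat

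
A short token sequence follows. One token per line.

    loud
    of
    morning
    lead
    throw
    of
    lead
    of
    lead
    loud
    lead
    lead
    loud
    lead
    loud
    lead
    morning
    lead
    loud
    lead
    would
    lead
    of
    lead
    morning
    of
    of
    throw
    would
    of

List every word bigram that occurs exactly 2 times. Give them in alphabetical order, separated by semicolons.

lead morning; lead of; morning lead

Bigram counts meeting the condition (exactly 2 times):
  lead morning: 2
  lead of: 2
  morning lead: 2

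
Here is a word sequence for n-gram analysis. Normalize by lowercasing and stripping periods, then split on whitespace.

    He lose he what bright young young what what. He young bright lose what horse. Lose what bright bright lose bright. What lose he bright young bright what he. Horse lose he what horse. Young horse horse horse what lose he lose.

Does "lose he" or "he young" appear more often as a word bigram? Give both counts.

"lose he": 4 occurrences
"he young": 1 occurrence

"lose he" (4 vs 1)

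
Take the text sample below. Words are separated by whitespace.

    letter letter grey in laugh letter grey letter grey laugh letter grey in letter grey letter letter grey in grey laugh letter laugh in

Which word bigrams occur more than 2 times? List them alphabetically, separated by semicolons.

grey in; laugh letter; letter grey

Bigram counts meeting the condition (more than 2 times):
  grey in: 3
  laugh letter: 3
  letter grey: 6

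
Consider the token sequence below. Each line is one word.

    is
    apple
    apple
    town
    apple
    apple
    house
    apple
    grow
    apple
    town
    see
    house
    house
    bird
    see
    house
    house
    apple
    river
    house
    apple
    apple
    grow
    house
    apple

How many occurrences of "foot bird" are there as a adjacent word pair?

Scanning the 25 overlapping bigram windows for "foot bird":
  (none found)

0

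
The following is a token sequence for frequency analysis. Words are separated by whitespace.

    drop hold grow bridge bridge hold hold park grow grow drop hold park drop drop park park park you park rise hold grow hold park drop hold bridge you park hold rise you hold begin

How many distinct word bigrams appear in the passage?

26

35 tokens → 34 bigram windows in total.
Repeated bigrams (each contributes count−1 duplicates):
  drop hold: 3
  hold park: 3
  hold grow: 2
  park drop: 2
  park park: 2
  you park: 2
8 duplicate windows → 34 − 8 = 26 distinct.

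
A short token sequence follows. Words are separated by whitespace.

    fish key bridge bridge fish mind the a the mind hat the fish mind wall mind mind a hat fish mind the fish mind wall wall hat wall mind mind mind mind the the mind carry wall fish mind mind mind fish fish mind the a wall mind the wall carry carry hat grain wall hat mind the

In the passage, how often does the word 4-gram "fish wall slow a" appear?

Scanning the 55 overlapping 4-gram windows for "fish wall slow a":
  (none found)

0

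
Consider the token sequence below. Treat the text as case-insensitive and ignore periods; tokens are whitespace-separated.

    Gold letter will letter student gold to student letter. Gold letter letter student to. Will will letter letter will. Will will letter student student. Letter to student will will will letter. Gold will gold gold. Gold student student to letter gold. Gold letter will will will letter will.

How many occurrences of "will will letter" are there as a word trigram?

Scanning the 46 overlapping trigram windows for "will will letter":
  position 15–17: will will letter
  position 20–22: will will letter
  position 29–31: will will letter
  position 45–47: will will letter

4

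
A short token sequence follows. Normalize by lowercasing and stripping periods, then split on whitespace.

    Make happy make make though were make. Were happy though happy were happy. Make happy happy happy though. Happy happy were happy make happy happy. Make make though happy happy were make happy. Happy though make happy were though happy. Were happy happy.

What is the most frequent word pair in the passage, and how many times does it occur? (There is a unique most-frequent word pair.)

"happy happy", 7 times

Bigram frequencies (highest first):
  happy happy: 7
  make happy: 5
  happy were: 5
  happy make: 4
  were happy: 4
  though happy: 4
  … (8 more, each ≤ 3)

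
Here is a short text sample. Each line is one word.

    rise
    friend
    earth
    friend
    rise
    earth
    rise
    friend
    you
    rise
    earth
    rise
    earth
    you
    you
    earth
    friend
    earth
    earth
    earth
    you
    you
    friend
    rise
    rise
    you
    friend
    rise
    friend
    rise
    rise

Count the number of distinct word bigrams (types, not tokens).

31 tokens → 30 bigram windows in total.
Repeated bigrams (each contributes count−1 duplicates):
  friend rise: 4
  rise earth: 3
  rise friend: 3
  earth earth: 2
  earth friend: 2
  earth rise: 2
  earth you: 2
  friend earth: 2
  … (3 more repeated)
15 duplicate windows → 30 − 15 = 15 distinct.

15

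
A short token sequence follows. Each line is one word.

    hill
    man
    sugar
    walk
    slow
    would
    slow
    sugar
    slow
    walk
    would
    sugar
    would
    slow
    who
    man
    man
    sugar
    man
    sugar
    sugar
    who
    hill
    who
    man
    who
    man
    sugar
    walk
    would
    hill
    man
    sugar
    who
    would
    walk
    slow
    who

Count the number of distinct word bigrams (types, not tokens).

24

38 tokens → 37 bigram windows in total.
Repeated bigrams (each contributes count−1 duplicates):
  man sugar: 5
  who man: 3
  hill man: 2
  slow who: 2
  sugar walk: 2
  sugar who: 2
  walk slow: 2
  walk would: 2
  … (1 more repeated)
13 duplicate windows → 37 − 13 = 24 distinct.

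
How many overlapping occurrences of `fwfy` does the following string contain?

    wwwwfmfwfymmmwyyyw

1

Sliding a length-4 window over the 18 characters (15 positions):
  position 7–10: fwfy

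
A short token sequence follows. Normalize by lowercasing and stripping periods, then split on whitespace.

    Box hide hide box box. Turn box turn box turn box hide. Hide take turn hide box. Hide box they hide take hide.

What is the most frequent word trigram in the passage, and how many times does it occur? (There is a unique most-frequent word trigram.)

"box turn box", 3 times

Trigram frequencies (highest first):
  box turn box: 3
  box hide hide: 2
  turn box turn: 2
  hide hide box: 1
  hide box box: 1
  box box turn: 1
  … (11 more, each ≤ 1)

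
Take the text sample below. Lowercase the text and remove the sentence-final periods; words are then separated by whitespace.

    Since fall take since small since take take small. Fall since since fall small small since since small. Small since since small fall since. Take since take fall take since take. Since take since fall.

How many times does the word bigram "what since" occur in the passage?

Scanning the 34 overlapping bigram windows for "what since":
  (none found)

0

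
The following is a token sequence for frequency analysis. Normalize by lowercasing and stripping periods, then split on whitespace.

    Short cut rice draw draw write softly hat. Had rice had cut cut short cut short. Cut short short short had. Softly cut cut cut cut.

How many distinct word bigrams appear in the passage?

26 tokens → 25 bigram windows in total.
Repeated bigrams (each contributes count−1 duplicates):
  cut cut: 4
  cut short: 3
  short cut: 3
  short short: 2
8 duplicate windows → 25 − 8 = 17 distinct.

17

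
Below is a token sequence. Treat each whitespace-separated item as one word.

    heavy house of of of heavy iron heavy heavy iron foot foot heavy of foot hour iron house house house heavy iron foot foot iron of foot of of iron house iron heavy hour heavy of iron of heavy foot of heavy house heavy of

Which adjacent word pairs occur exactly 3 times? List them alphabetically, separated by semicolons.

Bigram counts meeting the condition (exactly 3 times):
  heavy iron: 3
  heavy of: 3
  of heavy: 3
  of of: 3

heavy iron; heavy of; of heavy; of of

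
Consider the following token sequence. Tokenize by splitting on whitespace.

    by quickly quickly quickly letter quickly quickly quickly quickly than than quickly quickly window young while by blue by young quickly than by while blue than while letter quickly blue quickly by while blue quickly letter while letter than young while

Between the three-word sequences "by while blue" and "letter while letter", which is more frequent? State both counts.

"by while blue": 2 occurrences
"letter while letter": 1 occurrence

"by while blue" (2 vs 1)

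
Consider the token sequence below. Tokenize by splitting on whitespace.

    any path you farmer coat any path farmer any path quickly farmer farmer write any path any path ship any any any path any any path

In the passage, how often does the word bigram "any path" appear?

7

Scanning the 25 overlapping bigram windows for "any path":
  position 1–2: any path
  position 6–7: any path
  position 9–10: any path
  position 15–16: any path
  position 17–18: any path
  position 22–23: any path
  position 25–26: any path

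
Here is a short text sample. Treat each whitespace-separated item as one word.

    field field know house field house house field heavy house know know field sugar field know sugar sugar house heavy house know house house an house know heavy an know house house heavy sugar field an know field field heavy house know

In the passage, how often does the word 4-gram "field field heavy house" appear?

1

Scanning the 39 overlapping 4-gram windows for "field field heavy house":
  position 38–41: field field heavy house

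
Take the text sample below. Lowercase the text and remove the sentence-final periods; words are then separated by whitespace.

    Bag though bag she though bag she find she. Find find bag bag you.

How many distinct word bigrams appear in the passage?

14 tokens → 13 bigram windows in total.
Repeated bigrams (each contributes count−1 duplicates):
  bag she: 2
  she find: 2
  though bag: 2
3 duplicate windows → 13 − 3 = 10 distinct.

10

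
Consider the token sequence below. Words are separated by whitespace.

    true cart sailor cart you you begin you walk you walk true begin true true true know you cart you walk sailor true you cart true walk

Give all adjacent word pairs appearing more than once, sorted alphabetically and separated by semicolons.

cart you; true true; you cart; you walk

Bigram counts meeting the condition (more than once):
  cart you: 2
  true true: 2
  you cart: 2
  you walk: 3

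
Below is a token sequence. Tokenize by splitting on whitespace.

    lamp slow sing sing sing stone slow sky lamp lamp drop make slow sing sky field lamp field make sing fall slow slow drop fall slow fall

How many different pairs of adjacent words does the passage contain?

23

27 tokens → 26 bigram windows in total.
Repeated bigrams (each contributes count−1 duplicates):
  fall slow: 2
  sing sing: 2
  slow sing: 2
3 duplicate windows → 26 − 3 = 23 distinct.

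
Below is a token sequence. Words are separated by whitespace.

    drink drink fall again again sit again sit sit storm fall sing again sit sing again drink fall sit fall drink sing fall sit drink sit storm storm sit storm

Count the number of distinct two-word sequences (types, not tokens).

30 tokens → 29 bigram windows in total.
Repeated bigrams (each contributes count−1 duplicates):
  again sit: 3
  sit storm: 3
  drink fall: 2
  fall sit: 2
  sing again: 2
7 duplicate windows → 29 − 7 = 22 distinct.

22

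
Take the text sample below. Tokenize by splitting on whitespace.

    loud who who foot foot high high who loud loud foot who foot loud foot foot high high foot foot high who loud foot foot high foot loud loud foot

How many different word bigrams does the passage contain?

13

30 tokens → 29 bigram windows in total.
Repeated bigrams (each contributes count−1 duplicates):
  foot foot: 4
  foot high: 4
  loud foot: 4
  foot loud: 2
  high foot: 2
  high high: 2
  high who: 2
  loud loud: 2
  … (2 more repeated)
16 duplicate windows → 29 − 16 = 13 distinct.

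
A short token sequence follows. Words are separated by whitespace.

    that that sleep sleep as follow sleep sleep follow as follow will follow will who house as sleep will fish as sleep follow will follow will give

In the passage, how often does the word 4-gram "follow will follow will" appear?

2

Scanning the 24 overlapping 4-gram windows for "follow will follow will":
  position 11–14: follow will follow will
  position 23–26: follow will follow will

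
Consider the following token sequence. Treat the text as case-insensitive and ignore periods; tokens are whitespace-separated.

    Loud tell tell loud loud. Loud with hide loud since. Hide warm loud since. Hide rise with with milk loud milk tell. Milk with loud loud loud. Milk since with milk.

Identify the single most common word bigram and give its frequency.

Bigram frequencies (highest first):
  loud loud: 4
  loud since: 2
  since hide: 2
  with milk: 2
  loud milk: 2
  loud tell: 1
  … (17 more, each ≤ 1)

"loud loud", 4 times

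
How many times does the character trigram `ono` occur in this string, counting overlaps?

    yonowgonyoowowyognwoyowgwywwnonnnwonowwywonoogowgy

3

Sliding a length-3 window over the 50 characters (48 positions):
  position 2–4: ono
  position 35–37: ono
  position 42–44: ono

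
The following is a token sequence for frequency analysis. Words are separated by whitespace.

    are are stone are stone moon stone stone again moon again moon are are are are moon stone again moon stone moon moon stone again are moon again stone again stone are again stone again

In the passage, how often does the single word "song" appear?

0

Scanning the 35 tokens for "song":
  (none found)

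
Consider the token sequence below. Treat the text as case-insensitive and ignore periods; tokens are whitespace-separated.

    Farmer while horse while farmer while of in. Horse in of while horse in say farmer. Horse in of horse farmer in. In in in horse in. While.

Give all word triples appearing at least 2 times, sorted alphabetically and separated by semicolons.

Trigram counts meeting the condition (at least 2 times):
  horse in of: 2
  in horse in: 2
  in in in: 2

horse in of; in horse in; in in in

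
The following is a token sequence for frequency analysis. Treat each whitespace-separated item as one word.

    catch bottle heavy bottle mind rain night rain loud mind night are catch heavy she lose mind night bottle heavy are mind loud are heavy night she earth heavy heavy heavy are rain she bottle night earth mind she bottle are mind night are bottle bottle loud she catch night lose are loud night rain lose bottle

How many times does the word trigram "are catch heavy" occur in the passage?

1

Scanning the 55 overlapping trigram windows for "are catch heavy":
  position 12–14: are catch heavy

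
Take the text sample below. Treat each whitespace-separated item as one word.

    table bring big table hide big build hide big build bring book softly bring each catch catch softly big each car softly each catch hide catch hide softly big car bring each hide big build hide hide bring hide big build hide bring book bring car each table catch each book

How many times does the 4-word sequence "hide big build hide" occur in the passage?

Scanning the 48 overlapping 4-gram windows for "hide big build hide":
  position 5–8: hide big build hide
  position 33–36: hide big build hide
  position 39–42: hide big build hide

3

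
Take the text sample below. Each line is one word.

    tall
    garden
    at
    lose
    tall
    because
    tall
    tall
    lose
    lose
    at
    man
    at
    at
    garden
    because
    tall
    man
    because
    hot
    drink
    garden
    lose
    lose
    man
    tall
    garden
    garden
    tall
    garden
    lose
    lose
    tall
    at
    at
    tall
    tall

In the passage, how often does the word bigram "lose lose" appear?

Scanning the 36 overlapping bigram windows for "lose lose":
  position 9–10: lose lose
  position 23–24: lose lose
  position 31–32: lose lose

3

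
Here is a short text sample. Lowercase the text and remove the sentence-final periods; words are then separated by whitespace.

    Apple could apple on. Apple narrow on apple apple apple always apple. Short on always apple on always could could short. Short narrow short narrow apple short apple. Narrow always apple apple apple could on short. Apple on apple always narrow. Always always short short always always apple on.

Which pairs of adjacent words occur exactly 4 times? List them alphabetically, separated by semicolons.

Bigram counts meeting the condition (exactly 4 times):
  always apple: 4
  apple apple: 4
  apple on: 4

always apple; apple apple; apple on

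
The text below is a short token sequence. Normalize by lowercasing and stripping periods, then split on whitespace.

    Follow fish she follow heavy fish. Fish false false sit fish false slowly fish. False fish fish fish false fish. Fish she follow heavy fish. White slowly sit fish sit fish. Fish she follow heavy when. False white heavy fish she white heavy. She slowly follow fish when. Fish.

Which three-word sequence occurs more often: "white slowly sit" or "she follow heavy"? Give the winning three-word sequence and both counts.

"she follow heavy" (3 vs 1)

"white slowly sit": 1 occurrence
"she follow heavy": 3 occurrences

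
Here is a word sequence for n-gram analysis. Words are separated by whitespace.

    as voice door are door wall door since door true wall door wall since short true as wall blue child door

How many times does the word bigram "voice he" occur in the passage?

0

Scanning the 20 overlapping bigram windows for "voice he":
  (none found)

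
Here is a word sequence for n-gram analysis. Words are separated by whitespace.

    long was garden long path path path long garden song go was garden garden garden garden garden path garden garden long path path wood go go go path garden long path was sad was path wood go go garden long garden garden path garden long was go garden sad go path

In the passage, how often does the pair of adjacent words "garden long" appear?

5

Scanning the 50 overlapping bigram windows for "garden long":
  position 3–4: garden long
  position 20–21: garden long
  position 29–30: garden long
  position 39–40: garden long
  position 44–45: garden long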